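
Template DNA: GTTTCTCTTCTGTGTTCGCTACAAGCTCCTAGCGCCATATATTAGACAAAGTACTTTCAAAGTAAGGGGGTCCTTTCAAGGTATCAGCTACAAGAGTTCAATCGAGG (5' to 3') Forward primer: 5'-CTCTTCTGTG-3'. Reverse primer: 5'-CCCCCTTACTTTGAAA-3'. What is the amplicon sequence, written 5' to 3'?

5'-CTCTTCTGTGTTCGCTACAAGCTCCTAGCGCCATATATTAGACAAAGTACTTTCAAAGTAAGGGGG-3'

Scanning the template, CTCTTCTGTG occurs at positions 5–14; this primer anneals to the bottom strand there with its 3' end pointing downstream.
The reverse primer's reverse complement is TTTCAAAGTAAGGGGG, which matches the template at positions 55–70.
The product is the template from position 5 through 70 (66 bp).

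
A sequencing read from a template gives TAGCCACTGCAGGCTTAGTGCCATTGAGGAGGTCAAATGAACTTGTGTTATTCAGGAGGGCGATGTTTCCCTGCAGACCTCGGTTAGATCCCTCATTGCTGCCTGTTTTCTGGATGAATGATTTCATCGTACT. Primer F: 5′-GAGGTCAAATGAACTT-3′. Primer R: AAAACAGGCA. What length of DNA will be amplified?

Scanning the template, GAGGTCAAATGAACTT occurs at positions 29–44; this primer anneals to the bottom strand there with its 3' end pointing downstream.
The reverse primer's reverse complement is TGCCTGTTTT, which matches the template at positions 100–109.
Amplicon spans positions 29–109: 81 bp.

81 bp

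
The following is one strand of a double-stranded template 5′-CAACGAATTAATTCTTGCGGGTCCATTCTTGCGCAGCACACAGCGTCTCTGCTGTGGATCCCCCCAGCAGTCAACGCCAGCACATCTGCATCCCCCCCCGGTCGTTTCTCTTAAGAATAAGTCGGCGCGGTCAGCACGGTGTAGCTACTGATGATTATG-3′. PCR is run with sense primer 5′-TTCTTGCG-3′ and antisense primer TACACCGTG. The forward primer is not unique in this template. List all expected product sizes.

132 bp, 118 bp

The forward primer TTCTTGCG matches the top strand at positions 12–19, 26–33.
The reverse primer's reverse complement is CACGGTGTA, matching at positions 135–143.
Each forward site pairs with the reverse site to give a product ending at position 143: sizes 132, 118 bp.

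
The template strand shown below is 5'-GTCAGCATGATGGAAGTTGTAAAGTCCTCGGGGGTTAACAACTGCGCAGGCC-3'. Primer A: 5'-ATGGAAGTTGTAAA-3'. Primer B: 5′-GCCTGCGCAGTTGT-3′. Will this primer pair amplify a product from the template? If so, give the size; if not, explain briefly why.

Yes — a 42 bp product.

Primer A (ATGGAAGTTGTAAA) matches the top strand at positions 10–23; it acts as a forward primer.
Primer B's reverse complement is ACAACTGCGCAGGC, matching the top strand at positions 38–51; it acts as a reverse primer.
The 3' ends face each other across positions 10–51, giving a 42 bp product.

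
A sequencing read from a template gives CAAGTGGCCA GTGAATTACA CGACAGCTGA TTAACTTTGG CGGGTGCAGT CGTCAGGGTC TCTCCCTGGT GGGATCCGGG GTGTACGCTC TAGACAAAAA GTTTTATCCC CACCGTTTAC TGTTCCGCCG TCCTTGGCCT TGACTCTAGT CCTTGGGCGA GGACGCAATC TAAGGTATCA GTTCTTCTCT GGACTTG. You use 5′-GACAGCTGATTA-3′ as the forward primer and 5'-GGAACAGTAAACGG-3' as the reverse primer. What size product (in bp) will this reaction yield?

105 bp

Forward primer GACAGCTGATTA is found on the top strand at positions 22–33.
Taking the reverse complement of GGAACAGTAAACGG gives CCGTTTACTGTTCC, found at positions 113–126 on the template; the primer anneals here to the top strand with its 3' end pointing upstream.
The product runs from position 22 to position 126, so its length is 126 − 22 + 1 = 105 bp.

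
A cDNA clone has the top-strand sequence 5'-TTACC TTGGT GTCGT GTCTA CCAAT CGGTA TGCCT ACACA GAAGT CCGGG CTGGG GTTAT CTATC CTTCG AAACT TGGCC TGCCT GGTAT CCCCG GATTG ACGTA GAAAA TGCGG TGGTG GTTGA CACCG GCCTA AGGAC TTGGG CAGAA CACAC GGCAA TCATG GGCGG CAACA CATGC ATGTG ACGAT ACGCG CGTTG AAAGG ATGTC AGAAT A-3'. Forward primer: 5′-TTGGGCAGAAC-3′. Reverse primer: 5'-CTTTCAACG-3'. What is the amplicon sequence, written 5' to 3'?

The forward primer matches the template at positions 141–151.
Taking the reverse complement of CTTTCAACG gives CGTTGAAAG, found at positions 196–204 on the template; the primer anneals here to the top strand with its 3' end pointing upstream.
The product is the template from position 141 through 204 (64 bp).

5'-TTGGGCAGAACACACGGCAATCATGGGCGGCAACACATGCATGTGACGATACGCGCGTTGAAAG-3'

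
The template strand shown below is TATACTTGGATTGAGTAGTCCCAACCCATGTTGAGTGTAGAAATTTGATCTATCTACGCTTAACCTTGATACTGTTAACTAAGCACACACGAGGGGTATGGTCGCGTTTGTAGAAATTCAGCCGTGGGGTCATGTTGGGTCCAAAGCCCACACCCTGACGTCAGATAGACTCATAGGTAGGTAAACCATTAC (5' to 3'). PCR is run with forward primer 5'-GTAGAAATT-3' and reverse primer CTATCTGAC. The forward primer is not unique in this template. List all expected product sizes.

The forward primer GTAGAAATT matches the top strand at positions 37–45, 110–118.
The reverse primer's reverse complement is GTCAGATAG, matching at positions 160–168.
Each forward site pairs with the reverse site to give a product ending at position 168: sizes 132, 59 bp.

132 bp, 59 bp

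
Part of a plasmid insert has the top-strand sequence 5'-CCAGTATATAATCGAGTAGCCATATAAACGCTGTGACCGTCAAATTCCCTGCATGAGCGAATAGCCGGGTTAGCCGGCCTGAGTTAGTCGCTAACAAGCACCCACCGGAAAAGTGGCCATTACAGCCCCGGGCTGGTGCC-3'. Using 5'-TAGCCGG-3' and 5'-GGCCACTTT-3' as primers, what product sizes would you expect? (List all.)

57 bp, 48 bp

The forward primer TAGCCGG matches the top strand at positions 62–68, 71–77.
The reverse primer's reverse complement is AAAGTGGCC, matching at positions 110–118.
Each forward site pairs with the reverse site to give a product ending at position 118: sizes 57, 48 bp.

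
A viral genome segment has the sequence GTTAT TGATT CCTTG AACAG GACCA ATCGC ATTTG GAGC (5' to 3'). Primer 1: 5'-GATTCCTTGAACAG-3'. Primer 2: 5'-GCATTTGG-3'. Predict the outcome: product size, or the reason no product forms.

Primer 1 (GATTCCTTGAACAG) matches the top strand at positions 7–20 (3' end points downstream).
Primer 2 (GCATTTGG) also matches the top strand directly, at positions 29–36 — its reverse complement CCAAATGC is not present.
Both primers anneal to the bottom strand with 3' ends pointing the same way, so neither can prime synthesis back toward the other.

No product — both primers anneal to the same strand and extend in the same direction.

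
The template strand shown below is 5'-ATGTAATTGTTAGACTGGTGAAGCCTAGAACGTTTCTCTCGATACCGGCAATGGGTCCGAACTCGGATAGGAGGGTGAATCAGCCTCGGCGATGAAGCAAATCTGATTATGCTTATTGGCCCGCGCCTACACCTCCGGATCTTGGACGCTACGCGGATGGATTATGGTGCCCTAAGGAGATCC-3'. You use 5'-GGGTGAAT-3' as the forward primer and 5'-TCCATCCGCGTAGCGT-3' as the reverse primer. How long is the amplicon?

The forward primer matches the template at positions 73–80.
Reverse complement of the reverse primer: ACGCTACGCGGATGGA. This occurs on the top strand at positions 146–161.
The product runs from position 73 to position 161, so its length is 161 − 73 + 1 = 89 bp.

89 bp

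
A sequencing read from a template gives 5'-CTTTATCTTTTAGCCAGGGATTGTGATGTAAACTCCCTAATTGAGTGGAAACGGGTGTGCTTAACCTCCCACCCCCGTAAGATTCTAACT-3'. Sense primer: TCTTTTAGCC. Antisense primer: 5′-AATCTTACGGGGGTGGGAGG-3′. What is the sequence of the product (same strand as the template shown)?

The forward primer matches the template at positions 6–15.
The reverse primer's reverse complement is CCTCCCACCCCCGTAAGATT, which matches the template at positions 65–84.
The product is the template from position 6 through 84 (79 bp).

5'-TCTTTTAGCCAGGGATTGTGATGTAAACTCCCTAATTGAGTGGAAACGGGTGTGCTTAACCTCCCACCCCCGTAAGATT-3'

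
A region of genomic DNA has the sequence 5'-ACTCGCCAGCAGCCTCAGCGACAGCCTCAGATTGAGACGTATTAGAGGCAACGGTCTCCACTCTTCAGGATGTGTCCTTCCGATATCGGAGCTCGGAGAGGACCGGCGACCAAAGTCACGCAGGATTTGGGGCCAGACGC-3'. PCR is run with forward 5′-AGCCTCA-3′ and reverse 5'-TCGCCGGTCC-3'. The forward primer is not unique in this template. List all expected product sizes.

The forward primer AGCCTCA matches the top strand at positions 11–17, 23–29.
The reverse primer's reverse complement is GGACCGGCGA, matching at positions 100–109.
Each forward site pairs with the reverse site to give a product ending at position 109: sizes 99, 87 bp.

99 bp, 87 bp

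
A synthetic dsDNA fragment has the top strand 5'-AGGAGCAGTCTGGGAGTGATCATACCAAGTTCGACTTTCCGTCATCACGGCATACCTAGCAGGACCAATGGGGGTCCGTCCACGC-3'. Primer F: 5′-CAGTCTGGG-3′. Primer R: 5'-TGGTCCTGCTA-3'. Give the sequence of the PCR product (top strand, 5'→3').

Scanning the template, CAGTCTGGG occurs at positions 6–14; this primer anneals to the bottom strand there with its 3' end pointing downstream.
The reverse primer's reverse complement is TAGCAGGACCA, which matches the template at positions 57–67.
The product is the template from position 6 through 67 (62 bp).

5'-CAGTCTGGGAGTGATCATACCAAGTTCGACTTTCCGTCATCACGGCATACCTAGCAGGACCA-3'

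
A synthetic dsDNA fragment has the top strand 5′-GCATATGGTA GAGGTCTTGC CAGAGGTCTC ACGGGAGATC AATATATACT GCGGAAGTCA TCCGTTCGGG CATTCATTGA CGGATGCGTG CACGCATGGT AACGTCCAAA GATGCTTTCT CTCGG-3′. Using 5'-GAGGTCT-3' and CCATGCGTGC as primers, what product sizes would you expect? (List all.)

The forward primer GAGGTCT matches the top strand at positions 11–17, 23–29.
The reverse primer's reverse complement is GCACGCATGG, matching at positions 90–99.
Each forward site pairs with the reverse site to give a product ending at position 99: sizes 89, 77 bp.

89 bp, 77 bp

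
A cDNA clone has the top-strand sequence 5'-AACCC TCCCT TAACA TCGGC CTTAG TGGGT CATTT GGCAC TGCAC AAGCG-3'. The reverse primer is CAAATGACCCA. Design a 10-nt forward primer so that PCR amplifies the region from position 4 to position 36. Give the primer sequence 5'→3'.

5'-CCTCCCTTAA-3'

The reverse primer's reverse complement TGGGTCATTTG matches the template at positions 26–36; the product starts at position 4.
The forward primer is identical to the top strand over positions 4–13: CCTCCCTTAA.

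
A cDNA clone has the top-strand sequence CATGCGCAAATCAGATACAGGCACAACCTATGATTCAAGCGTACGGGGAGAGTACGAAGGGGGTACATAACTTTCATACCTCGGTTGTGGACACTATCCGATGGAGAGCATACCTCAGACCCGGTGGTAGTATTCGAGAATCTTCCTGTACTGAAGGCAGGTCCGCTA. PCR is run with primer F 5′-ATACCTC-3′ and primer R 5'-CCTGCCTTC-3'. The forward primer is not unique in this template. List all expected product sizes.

86 bp, 52 bp

The forward primer ATACCTC matches the top strand at positions 76–82, 110–116.
The reverse primer's reverse complement is GAAGGCAGG, matching at positions 153–161.
Each forward site pairs with the reverse site to give a product ending at position 161: sizes 86, 52 bp.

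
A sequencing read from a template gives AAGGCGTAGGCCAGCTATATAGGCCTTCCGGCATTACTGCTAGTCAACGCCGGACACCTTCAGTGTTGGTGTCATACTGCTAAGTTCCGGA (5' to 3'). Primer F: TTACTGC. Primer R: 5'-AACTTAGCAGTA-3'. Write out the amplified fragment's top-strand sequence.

Scanning the template, TTACTGC occurs at positions 34–40; this primer anneals to the bottom strand there with its 3' end pointing downstream.
Taking the reverse complement of AACTTAGCAGTA gives TACTGCTAAGTT, found at positions 75–86 on the template; the primer anneals here to the top strand with its 3' end pointing upstream.
The product is the template from position 34 through 86 (53 bp).

5'-TTACTGCTAGTCAACGCCGGACACCTTCAGTGTTGGTGTCATACTGCTAAGTT-3'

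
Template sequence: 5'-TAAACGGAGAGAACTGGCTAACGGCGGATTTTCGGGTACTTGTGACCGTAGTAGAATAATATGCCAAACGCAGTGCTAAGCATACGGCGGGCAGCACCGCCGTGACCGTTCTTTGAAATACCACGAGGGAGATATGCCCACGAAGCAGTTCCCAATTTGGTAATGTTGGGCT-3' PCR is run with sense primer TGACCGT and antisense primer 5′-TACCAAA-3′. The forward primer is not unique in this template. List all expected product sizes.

120 bp, 60 bp

The forward primer TGACCGT matches the top strand at positions 43–49, 103–109.
The reverse primer's reverse complement is TTTGGTA, matching at positions 156–162.
Each forward site pairs with the reverse site to give a product ending at position 162: sizes 120, 60 bp.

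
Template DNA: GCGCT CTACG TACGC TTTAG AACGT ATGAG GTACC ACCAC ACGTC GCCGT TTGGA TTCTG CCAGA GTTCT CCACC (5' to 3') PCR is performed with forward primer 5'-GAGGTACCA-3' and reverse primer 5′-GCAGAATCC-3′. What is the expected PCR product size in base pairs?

Scanning the template, GAGGTACCA occurs at positions 28–36; this primer anneals to the bottom strand there with its 3' end pointing downstream.
The reverse primer's reverse complement is GGATTCTGC, which matches the template at positions 53–61.
Product length = (reverse-primer end) − (forward-primer start) + 1 = 61 − 28 + 1 = 34 bp.

34 bp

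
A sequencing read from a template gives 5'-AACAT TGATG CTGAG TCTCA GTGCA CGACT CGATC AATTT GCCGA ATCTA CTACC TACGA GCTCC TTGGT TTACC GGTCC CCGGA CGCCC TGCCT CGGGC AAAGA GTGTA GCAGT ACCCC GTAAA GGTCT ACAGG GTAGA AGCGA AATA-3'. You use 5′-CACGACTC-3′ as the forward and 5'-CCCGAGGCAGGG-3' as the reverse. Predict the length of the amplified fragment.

The forward primer matches the template at positions 24–31.
Taking the reverse complement of CCCGAGGCAGGG gives CCCTGCCTCGGG, found at positions 88–99 on the template; the primer anneals here to the top strand with its 3' end pointing upstream.
The product runs from position 24 to position 99, so its length is 99 − 24 + 1 = 76 bp.

76 bp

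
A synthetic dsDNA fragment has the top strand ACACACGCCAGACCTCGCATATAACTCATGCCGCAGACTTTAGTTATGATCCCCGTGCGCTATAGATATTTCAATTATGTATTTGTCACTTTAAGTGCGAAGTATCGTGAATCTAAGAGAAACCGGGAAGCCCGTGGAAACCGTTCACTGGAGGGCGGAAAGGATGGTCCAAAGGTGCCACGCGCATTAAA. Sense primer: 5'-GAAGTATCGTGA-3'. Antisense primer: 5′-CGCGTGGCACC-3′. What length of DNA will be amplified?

86 bp

The forward primer matches the template at positions 99–110.
Taking the reverse complement of CGCGTGGCACC gives GGTGCCACGCG, found at positions 174–184 on the template; the primer anneals here to the top strand with its 3' end pointing upstream.
Amplicon spans positions 99–184: 86 bp.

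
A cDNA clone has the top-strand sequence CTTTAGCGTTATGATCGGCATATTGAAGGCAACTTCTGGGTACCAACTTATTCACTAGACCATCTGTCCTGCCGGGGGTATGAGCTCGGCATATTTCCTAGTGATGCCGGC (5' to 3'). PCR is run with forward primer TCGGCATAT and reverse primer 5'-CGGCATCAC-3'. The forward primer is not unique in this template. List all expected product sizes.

The forward primer TCGGCATAT matches the top strand at positions 15–23, 86–94.
The reverse primer's reverse complement is GTGATGCCG, matching at positions 101–109.
Each forward site pairs with the reverse site to give a product ending at position 109: sizes 95, 24 bp.

95 bp, 24 bp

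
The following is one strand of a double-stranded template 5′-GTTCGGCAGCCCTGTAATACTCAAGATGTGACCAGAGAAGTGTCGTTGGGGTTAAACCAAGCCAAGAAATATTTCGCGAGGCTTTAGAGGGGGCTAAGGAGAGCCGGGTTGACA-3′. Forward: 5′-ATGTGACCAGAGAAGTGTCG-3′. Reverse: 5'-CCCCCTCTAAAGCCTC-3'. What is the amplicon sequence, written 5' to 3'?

Scanning the template, ATGTGACCAGAGAAGTGTCG occurs at positions 26–45; this primer anneals to the bottom strand there with its 3' end pointing downstream.
The reverse primer's reverse complement is GAGGCTTTAGAGGGGG, which matches the template at positions 78–93.
The product is the template from position 26 through 93 (68 bp).

5'-ATGTGACCAGAGAAGTGTCGTTGGGGTTAAACCAAGCCAAGAAATATTTCGCGAGGCTTTAGAGGGGG-3'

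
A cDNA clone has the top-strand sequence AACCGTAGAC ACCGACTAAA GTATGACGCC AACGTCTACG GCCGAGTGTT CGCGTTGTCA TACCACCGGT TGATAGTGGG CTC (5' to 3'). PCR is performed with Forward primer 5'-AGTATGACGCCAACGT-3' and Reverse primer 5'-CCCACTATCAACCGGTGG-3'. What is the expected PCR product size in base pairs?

Forward primer AGTATGACGCCAACGT is found on the top strand at positions 20–35.
Taking the reverse complement of CCCACTATCAACCGGTGG gives CCACCGGTTGATAGTGGG, found at positions 63–80 on the template; the primer anneals here to the top strand with its 3' end pointing upstream.
Amplicon spans positions 20–80: 61 bp.

61 bp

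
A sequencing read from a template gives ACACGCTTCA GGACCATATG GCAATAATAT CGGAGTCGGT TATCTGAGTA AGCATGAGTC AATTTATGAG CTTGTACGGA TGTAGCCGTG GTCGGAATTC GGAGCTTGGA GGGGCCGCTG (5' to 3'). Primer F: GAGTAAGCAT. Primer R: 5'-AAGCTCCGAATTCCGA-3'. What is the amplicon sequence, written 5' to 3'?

Scanning the template, GAGTAAGCAT occurs at positions 46–55; this primer anneals to the bottom strand there with its 3' end pointing downstream.
Reverse complement of the reverse primer: TCGGAATTCGGAGCTT. This occurs on the top strand at positions 92–107.
The product is the template from position 46 through 107 (62 bp).

5'-GAGTAAGCATGAGTCAATTTATGAGCTTGTACGGATGTAGCCGTGGTCGGAATTCGGAGCTT-3'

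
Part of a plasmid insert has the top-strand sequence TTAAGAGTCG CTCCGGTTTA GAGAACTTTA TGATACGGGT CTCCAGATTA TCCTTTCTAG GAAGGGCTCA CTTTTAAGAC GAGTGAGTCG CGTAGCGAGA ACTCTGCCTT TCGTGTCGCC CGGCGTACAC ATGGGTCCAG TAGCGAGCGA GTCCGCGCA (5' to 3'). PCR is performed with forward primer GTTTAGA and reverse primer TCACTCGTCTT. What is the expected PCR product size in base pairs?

71 bp

The forward primer matches the template at positions 16–22.
Taking the reverse complement of TCACTCGTCTT gives AAGACGAGTGA, found at positions 76–86 on the template; the primer anneals here to the top strand with its 3' end pointing upstream.
Amplicon spans positions 16–86: 71 bp.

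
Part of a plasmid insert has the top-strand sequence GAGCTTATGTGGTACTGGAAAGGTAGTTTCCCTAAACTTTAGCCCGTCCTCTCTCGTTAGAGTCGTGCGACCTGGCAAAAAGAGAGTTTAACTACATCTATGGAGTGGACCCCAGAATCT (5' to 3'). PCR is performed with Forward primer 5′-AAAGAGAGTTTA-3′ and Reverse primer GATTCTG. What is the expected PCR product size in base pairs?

Scanning the template, AAAGAGAGTTTA occurs at positions 79–90; this primer anneals to the bottom strand there with its 3' end pointing downstream.
Taking the reverse complement of GATTCTG gives CAGAATC, found at positions 113–119 on the template; the primer anneals here to the top strand with its 3' end pointing upstream.
Product length = (reverse-primer end) − (forward-primer start) + 1 = 119 − 79 + 1 = 41 bp.

41 bp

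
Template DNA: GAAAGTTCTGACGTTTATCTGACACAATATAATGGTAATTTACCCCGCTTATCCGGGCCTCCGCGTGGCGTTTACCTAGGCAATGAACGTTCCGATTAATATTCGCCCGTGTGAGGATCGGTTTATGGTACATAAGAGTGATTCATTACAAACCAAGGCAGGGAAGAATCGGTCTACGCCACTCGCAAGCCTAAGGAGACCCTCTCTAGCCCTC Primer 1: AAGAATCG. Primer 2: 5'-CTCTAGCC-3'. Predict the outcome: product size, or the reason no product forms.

Primer 1 (AAGAATCG) matches the top strand at positions 164–171 (3' end points downstream).
Primer 2 (CTCTAGCC) also matches the top strand directly, at positions 204–211 — its reverse complement GGCTAGAG is not present.
Both primers anneal to the bottom strand with 3' ends pointing the same way, so neither can prime synthesis back toward the other.

No product — both primers anneal to the same strand and extend in the same direction.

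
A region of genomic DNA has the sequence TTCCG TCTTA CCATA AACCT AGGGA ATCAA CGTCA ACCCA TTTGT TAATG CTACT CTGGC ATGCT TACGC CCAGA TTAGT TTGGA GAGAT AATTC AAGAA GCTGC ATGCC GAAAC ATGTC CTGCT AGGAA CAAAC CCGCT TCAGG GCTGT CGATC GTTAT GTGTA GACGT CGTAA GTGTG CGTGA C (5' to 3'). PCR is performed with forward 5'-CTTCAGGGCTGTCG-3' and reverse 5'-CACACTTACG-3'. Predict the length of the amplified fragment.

42 bp

Forward primer CTTCAGGGCTGTCG is found on the top strand at positions 139–152.
The reverse primer's reverse complement is CGTAAGTGTG, which matches the template at positions 171–180.
The product runs from position 139 to position 180, so its length is 180 − 139 + 1 = 42 bp.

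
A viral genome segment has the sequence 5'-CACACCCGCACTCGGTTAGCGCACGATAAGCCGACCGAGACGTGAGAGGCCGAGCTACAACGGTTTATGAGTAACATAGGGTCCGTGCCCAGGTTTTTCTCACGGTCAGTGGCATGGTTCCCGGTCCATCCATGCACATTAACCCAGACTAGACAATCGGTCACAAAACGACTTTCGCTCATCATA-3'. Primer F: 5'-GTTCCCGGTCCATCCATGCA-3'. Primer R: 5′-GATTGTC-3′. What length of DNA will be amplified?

42 bp

Scanning the template, GTTCCCGGTCCATCCATGCA occurs at positions 117–136; this primer anneals to the bottom strand there with its 3' end pointing downstream.
Taking the reverse complement of GATTGTC gives GACAATC, found at positions 152–158 on the template; the primer anneals here to the top strand with its 3' end pointing upstream.
Amplicon spans positions 117–158: 42 bp.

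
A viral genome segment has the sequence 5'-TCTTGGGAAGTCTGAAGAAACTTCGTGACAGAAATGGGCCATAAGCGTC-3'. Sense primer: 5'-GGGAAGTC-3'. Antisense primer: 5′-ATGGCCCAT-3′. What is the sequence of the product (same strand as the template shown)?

The forward primer matches the template at positions 5–12.
Taking the reverse complement of ATGGCCCAT gives ATGGGCCAT, found at positions 34–42 on the template; the primer anneals here to the top strand with its 3' end pointing upstream.
The product is the template from position 5 through 42 (38 bp).

5'-GGGAAGTCTGAAGAAACTTCGTGACAGAAATGGGCCAT-3'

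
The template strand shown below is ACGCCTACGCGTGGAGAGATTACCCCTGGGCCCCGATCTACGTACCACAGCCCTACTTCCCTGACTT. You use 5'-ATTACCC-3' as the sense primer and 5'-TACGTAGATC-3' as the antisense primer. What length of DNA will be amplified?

The forward primer matches the template at positions 19–25.
Taking the reverse complement of TACGTAGATC gives GATCTACGTA, found at positions 35–44 on the template; the primer anneals here to the top strand with its 3' end pointing upstream.
The product runs from position 19 to position 44, so its length is 44 − 19 + 1 = 26 bp.

26 bp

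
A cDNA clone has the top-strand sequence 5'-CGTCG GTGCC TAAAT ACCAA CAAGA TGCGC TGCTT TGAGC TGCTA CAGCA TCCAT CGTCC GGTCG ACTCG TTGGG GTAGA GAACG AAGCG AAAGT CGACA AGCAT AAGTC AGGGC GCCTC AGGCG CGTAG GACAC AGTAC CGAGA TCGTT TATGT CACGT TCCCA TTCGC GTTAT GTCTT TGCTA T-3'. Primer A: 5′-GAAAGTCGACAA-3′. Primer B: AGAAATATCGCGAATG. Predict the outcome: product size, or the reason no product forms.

No product — primer B has no binding site in the template.

Primer B (AGAAATATCGCGAATG) does not match the top strand, and its reverse complement CATTCGCGATATTTCT does not match either.
With no annealing site for primer B, no amplification occurs.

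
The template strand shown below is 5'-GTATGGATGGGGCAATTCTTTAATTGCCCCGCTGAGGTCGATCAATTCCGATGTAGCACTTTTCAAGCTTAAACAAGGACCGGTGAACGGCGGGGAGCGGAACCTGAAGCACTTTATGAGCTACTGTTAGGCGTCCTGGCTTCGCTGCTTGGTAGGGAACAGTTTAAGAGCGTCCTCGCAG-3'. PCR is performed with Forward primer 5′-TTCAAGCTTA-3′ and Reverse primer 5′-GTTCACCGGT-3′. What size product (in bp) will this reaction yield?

27 bp

The forward primer matches the template at positions 62–71.
The reverse primer's reverse complement is ACCGGTGAAC, which matches the template at positions 79–88.
Amplicon spans positions 62–88: 27 bp.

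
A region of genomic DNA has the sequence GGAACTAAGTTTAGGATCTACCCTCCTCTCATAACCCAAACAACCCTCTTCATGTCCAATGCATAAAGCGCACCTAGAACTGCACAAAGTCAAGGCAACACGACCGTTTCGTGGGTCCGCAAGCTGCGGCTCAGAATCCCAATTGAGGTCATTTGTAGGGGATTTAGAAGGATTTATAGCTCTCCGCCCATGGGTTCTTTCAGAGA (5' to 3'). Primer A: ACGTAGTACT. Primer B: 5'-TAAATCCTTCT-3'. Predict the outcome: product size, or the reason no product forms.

Primer A (ACGTAGTACT) does not match the top strand, and its reverse complement AGTACTACGT does not match either.
With no annealing site for primer A, no amplification occurs.

No product — primer A has no binding site in the template.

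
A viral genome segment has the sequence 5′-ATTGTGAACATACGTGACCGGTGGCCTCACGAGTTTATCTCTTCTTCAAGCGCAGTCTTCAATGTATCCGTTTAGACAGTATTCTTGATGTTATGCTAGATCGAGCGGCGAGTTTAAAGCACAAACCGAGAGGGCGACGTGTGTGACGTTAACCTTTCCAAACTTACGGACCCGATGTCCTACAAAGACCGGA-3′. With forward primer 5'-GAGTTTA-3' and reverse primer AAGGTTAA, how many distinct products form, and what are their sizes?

Two products: 126 bp, 47 bp

The forward primer GAGTTTA matches the top strand at positions 31–37, 110–116.
The reverse primer's reverse complement is TTAACCTT, matching at positions 149–156.
Each forward site pairs with the reverse site to give a product ending at position 156: sizes 126, 47 bp.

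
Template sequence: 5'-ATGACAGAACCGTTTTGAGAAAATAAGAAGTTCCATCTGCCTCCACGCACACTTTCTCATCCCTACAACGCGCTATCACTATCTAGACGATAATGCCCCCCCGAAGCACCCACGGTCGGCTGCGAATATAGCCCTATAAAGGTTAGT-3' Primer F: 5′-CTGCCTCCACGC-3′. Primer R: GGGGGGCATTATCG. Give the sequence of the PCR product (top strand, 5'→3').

5'-CTGCCTCCACGCACACTTTCTCATCCCTACAACGCGCTATCACTATCTAGACGATAATGCCCCCC-3'

The forward primer matches the template at positions 37–48.
Taking the reverse complement of GGGGGGCATTATCG gives CGATAATGCCCCCC, found at positions 88–101 on the template; the primer anneals here to the top strand with its 3' end pointing upstream.
The product is the template from position 37 through 101 (65 bp).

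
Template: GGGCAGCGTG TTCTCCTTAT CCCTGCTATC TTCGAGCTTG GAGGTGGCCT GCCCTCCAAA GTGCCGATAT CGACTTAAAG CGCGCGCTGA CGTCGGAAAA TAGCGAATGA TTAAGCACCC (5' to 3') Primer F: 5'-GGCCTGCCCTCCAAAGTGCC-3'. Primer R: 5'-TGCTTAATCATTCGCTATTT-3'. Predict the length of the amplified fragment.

Forward primer GGCCTGCCCTCCAAAGTGCC is found on the top strand at positions 46–65.
Reverse complement of the reverse primer: AAATAGCGAATGATTAAGCA. This occurs on the top strand at positions 98–117.
The product runs from position 46 to position 117, so its length is 117 − 46 + 1 = 72 bp.

72 bp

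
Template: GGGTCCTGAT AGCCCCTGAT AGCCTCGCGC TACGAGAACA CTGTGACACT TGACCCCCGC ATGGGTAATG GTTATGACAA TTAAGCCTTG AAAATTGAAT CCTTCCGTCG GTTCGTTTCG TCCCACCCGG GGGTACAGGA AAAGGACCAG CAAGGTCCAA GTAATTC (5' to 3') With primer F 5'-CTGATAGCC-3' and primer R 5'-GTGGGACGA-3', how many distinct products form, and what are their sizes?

Two products: 121 bp, 111 bp

The forward primer CTGATAGCC matches the top strand at positions 6–14, 16–24.
The reverse primer's reverse complement is TCGTCCCAC, matching at positions 118–126.
Each forward site pairs with the reverse site to give a product ending at position 126: sizes 121, 111 bp.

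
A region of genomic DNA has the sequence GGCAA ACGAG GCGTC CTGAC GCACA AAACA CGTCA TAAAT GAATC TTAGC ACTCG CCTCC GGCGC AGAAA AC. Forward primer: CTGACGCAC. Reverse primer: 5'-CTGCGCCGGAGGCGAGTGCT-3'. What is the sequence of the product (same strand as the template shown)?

5'-CTGACGCACAAAACACGTCATAAATGAATCTTAGCACTCGCCTCCGGCGCAG-3'

Scanning the template, CTGACGCAC occurs at positions 16–24; this primer anneals to the bottom strand there with its 3' end pointing downstream.
The reverse primer's reverse complement is AGCACTCGCCTCCGGCGCAG, which matches the template at positions 48–67.
The product is the template from position 16 through 67 (52 bp).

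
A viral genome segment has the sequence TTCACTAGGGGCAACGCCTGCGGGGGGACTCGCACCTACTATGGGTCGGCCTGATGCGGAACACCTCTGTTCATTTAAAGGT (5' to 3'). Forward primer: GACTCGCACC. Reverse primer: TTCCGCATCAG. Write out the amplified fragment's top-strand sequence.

The forward primer matches the template at positions 27–36.
Taking the reverse complement of TTCCGCATCAG gives CTGATGCGGAA, found at positions 51–61 on the template; the primer anneals here to the top strand with its 3' end pointing upstream.
The product is the template from position 27 through 61 (35 bp).

5'-GACTCGCACCTACTATGGGTCGGCCTGATGCGGAA-3'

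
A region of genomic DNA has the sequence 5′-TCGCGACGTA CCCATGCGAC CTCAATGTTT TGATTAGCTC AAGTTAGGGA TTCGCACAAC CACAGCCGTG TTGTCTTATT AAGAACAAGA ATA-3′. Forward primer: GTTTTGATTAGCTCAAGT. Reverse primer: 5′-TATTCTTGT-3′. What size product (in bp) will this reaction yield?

67 bp

Forward primer GTTTTGATTAGCTCAAGT is found on the top strand at positions 27–44.
Reverse complement of the reverse primer: ACAAGAATA. This occurs on the top strand at positions 85–93.
The product runs from position 27 to position 93, so its length is 93 − 27 + 1 = 67 bp.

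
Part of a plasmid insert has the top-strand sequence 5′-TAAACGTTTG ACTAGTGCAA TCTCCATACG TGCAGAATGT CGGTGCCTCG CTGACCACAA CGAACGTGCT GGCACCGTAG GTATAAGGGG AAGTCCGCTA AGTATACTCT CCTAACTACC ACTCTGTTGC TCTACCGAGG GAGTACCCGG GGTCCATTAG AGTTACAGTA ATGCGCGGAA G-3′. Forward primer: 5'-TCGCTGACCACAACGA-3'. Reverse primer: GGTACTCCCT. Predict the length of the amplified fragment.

Scanning the template, TCGCTGACCACAACGA occurs at positions 48–63; this primer anneals to the bottom strand there with its 3' end pointing downstream.
Reverse complement of the reverse primer: AGGGAGTACC. This occurs on the top strand at positions 138–147.
Amplicon spans positions 48–147: 100 bp.

100 bp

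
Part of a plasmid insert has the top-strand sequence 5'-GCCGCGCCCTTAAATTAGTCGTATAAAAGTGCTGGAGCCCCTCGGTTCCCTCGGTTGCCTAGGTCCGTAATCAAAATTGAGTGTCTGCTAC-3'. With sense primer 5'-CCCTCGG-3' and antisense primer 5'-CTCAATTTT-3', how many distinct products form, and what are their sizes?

The forward primer CCCTCGG matches the top strand at positions 39–45, 48–54.
The reverse primer's reverse complement is AAAATTGAG, matching at positions 73–81.
Each forward site pairs with the reverse site to give a product ending at position 81: sizes 43, 34 bp.

Two products: 43 bp, 34 bp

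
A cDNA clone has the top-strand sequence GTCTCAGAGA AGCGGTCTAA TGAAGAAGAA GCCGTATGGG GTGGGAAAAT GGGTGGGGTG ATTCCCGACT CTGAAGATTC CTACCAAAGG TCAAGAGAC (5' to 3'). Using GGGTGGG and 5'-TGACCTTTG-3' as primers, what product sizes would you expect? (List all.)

55 bp, 43 bp

The forward primer GGGTGGG matches the top strand at positions 39–45, 51–57.
The reverse primer's reverse complement is CAAAGGTCA, matching at positions 85–93.
Each forward site pairs with the reverse site to give a product ending at position 93: sizes 55, 43 bp.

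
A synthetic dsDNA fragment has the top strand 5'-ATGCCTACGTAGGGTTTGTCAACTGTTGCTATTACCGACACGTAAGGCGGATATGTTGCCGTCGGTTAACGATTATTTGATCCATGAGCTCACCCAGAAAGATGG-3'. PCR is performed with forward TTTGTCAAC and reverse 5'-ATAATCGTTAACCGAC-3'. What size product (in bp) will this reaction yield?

62 bp

Forward primer TTTGTCAAC is found on the top strand at positions 15–23.
The reverse primer's reverse complement is GTCGGTTAACGATTAT, which matches the template at positions 61–76.
The product runs from position 15 to position 76, so its length is 76 − 15 + 1 = 62 bp.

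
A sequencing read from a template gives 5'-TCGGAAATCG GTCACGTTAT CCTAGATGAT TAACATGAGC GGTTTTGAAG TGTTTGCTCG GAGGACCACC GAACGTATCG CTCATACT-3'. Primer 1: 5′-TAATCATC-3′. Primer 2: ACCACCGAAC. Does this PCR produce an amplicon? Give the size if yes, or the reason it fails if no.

No product — the primers' 3' ends point away from each other.

Primer 1 (TAATCATC) has reverse complement GATGATTA, which matches the top strand at positions 25–32; primer 1 anneals to the top strand there with its 3' end pointing upstream toward position 25.
Primer 2 (ACCACCGAAC) matches the top strand directly at positions 65–74; it anneals to the bottom strand with its 3' end pointing downstream toward position 74.
The 3' ends diverge (primer 1 extends toward position 1, primer 2 toward position 88), so the primers never converge on a shared product.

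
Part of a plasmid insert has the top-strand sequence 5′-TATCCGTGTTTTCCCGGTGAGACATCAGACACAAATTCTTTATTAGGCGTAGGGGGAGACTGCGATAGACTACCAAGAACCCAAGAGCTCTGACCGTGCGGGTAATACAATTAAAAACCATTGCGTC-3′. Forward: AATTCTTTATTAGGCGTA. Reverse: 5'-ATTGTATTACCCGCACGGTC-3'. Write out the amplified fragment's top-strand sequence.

The forward primer matches the template at positions 34–51.
The reverse primer's reverse complement is GACCGTGCGGGTAATACAAT, which matches the template at positions 92–111.
The product is the template from position 34 through 111 (78 bp).

5'-AATTCTTTATTAGGCGTAGGGGGAGACTGCGATAGACTACCAAGAACCCAAGAGCTCTGACCGTGCGGGTAATACAAT-3'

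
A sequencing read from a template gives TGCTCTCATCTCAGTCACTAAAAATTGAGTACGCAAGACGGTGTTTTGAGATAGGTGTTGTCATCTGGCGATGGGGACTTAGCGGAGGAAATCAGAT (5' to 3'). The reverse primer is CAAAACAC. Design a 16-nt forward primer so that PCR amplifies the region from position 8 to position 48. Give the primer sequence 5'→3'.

5'-ATCTCAGTCACTAAAA-3'

The reverse primer's reverse complement GTGTTTTG matches the template at positions 41–48; the product starts at position 8.
The forward primer is identical to the top strand over positions 8–23: ATCTCAGTCACTAAAA.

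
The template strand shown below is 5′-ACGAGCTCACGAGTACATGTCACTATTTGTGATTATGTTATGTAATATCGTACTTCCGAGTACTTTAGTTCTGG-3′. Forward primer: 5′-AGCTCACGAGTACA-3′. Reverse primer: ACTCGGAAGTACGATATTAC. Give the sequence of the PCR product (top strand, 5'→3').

5'-AGCTCACGAGTACATGTCACTATTTGTGATTATGTTATGTAATATCGTACTTCCGAGT-3'

The forward primer matches the template at positions 4–17.
Reverse complement of the reverse primer: GTAATATCGTACTTCCGAGT. This occurs on the top strand at positions 42–61.
The product is the template from position 4 through 61 (58 bp).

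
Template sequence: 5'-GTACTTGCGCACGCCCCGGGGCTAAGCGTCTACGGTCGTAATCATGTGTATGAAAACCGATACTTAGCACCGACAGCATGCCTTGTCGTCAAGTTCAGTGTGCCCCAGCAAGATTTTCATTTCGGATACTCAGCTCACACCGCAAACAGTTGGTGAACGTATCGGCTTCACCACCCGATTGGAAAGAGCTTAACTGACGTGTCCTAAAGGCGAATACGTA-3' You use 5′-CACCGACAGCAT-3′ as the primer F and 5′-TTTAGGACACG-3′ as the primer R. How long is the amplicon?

Scanning the template, CACCGACAGCAT occurs at positions 68–79; this primer anneals to the bottom strand there with its 3' end pointing downstream.
Reverse complement of the reverse primer: CGTGTCCTAAA. This occurs on the top strand at positions 198–208.
Amplicon spans positions 68–208: 141 bp.

141 bp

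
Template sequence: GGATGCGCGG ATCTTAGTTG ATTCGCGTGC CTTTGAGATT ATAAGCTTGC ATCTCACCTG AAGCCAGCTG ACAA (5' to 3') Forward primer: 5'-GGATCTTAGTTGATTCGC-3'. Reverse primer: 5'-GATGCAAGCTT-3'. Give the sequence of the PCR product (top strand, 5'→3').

5'-GGATCTTAGTTGATTCGCGTGCCTTTGAGATTATAAGCTTGCATC-3'

Scanning the template, GGATCTTAGTTGATTCGC occurs at positions 9–26; this primer anneals to the bottom strand there with its 3' end pointing downstream.
Reverse complement of the reverse primer: AAGCTTGCATC. This occurs on the top strand at positions 43–53.
The product is the template from position 9 through 53 (45 bp).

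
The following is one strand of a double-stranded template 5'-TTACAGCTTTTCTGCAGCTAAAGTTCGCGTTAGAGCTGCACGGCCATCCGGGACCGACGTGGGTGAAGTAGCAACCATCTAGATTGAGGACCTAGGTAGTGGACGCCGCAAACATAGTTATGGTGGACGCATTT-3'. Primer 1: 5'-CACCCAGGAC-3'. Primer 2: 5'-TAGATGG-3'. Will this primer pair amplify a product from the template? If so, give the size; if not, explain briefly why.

No product — primer 1 has no binding site in the template.

Primer 1 (CACCCAGGAC) does not match the top strand, and its reverse complement GTCCTGGGTG does not match either.
With no annealing site for primer 1, no amplification occurs.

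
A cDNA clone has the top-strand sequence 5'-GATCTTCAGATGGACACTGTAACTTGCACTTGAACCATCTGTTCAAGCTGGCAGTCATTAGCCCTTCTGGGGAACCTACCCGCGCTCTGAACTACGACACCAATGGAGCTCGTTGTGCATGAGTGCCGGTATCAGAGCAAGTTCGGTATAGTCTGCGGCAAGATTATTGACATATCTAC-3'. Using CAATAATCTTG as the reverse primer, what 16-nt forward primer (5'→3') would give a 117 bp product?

5'-AGTCATTAGCCCTTCT-3'

The reverse primer's reverse complement CAAGATTATTG matches the template at positions 159–169, so the product ends at position 169.
A 117 bp product then starts at position 169 − 117 + 1 = 53.
The forward primer is identical to the top strand there: AGTCATTAGCCCTTCT.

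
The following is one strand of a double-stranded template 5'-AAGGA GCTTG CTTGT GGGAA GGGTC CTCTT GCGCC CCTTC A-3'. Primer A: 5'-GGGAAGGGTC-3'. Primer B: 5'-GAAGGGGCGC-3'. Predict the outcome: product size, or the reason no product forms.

Yes — a 25 bp product.

Primer A (GGGAAGGGTC) matches the top strand at positions 16–25; it acts as a forward primer.
Primer B's reverse complement is GCGCCCCTTC, matching the top strand at positions 31–40; it acts as a reverse primer.
The 3' ends face each other across positions 16–40, giving a 25 bp product.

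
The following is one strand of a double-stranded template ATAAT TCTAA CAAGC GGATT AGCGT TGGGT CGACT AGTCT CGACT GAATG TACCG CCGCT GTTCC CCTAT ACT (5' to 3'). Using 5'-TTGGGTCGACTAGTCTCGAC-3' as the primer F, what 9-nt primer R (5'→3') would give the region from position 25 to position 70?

The product's 3' end on the top strand is position 70.
The reverse primer anneals to the top strand over positions 62–70, i.e. to TTCCCCTAT.
Its sequence written 5'→3' is the reverse complement: ATAGGGGAA.

5'-ATAGGGGAA-3'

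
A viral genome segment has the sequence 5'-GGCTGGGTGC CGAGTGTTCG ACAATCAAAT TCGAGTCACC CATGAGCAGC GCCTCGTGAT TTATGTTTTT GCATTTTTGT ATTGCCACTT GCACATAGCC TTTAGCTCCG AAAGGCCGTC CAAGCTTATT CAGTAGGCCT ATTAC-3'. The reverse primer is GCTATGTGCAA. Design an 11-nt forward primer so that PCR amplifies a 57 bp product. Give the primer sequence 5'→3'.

The reverse primer's reverse complement TTGCACATAGC matches the template at positions 89–99, so the product ends at position 99.
A 57 bp product then starts at position 99 − 57 + 1 = 43.
The forward primer is identical to the top strand there: TGAGCAGCGCC.

5'-TGAGCAGCGCC-3'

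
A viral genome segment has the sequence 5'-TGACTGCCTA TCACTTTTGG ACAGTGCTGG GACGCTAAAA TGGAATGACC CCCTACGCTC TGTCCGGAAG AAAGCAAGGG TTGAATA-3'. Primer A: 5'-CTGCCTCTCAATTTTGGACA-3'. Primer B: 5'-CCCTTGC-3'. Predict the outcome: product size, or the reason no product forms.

No product — primer A has no binding site in the template.

Primer A (CTGCCTCTCAATTTTGGACA) does not match the top strand, and its reverse complement TGTCCAAAATTGAGAGGCAG does not match either.
With no annealing site for primer A, no amplification occurs.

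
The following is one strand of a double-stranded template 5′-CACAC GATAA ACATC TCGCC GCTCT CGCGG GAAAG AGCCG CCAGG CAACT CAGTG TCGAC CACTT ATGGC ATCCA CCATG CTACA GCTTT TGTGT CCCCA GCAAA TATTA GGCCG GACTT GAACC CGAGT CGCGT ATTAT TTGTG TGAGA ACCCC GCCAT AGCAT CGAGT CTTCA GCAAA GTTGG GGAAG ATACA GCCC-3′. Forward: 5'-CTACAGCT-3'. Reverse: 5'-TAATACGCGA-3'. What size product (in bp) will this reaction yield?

59 bp

Forward primer CTACAGCT is found on the top strand at positions 81–88.
The reverse primer's reverse complement is TCGCGTATTA, which matches the template at positions 130–139.
The product runs from position 81 to position 139, so its length is 139 − 81 + 1 = 59 bp.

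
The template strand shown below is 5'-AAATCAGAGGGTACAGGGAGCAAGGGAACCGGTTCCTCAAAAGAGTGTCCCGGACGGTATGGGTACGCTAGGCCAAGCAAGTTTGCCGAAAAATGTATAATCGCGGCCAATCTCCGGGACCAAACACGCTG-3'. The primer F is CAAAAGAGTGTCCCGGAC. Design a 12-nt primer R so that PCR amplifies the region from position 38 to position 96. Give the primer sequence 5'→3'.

The product's 3' end on the top strand is position 96.
The reverse primer anneals to the top strand over positions 85–96, i.e. to GCCGAAAAATGT.
Its sequence written 5'→3' is the reverse complement: ACATTTTTCGGC.

5'-ACATTTTTCGGC-3'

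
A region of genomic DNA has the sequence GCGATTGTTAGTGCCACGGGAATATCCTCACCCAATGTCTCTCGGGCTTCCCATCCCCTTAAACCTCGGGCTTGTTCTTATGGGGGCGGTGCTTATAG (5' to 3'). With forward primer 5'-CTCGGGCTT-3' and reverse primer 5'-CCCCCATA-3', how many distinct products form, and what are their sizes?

Two products: 46 bp, 22 bp

The forward primer CTCGGGCTT matches the top strand at positions 41–49, 65–73.
The reverse primer's reverse complement is TATGGGGG, matching at positions 79–86.
Each forward site pairs with the reverse site to give a product ending at position 86: sizes 46, 22 bp.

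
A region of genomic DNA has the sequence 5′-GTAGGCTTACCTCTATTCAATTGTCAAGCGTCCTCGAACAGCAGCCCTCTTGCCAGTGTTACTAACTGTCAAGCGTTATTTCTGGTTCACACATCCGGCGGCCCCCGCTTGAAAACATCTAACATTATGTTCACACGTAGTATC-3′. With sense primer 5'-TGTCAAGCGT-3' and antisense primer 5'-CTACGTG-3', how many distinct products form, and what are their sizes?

Two products: 119 bp, 74 bp

The forward primer TGTCAAGCGT matches the top strand at positions 22–31, 67–76.
The reverse primer's reverse complement is CACGTAG, matching at positions 134–140.
Each forward site pairs with the reverse site to give a product ending at position 140: sizes 119, 74 bp.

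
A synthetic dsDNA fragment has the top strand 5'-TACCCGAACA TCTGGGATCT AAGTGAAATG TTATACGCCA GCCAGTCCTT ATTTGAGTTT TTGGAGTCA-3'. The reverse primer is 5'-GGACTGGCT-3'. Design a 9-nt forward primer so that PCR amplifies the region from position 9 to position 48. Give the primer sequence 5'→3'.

5'-CATCTGGGA-3'

The reverse primer's reverse complement AGCCAGTCC matches the template at positions 40–48; the product starts at position 9.
The forward primer is identical to the top strand over positions 9–17: CATCTGGGA.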